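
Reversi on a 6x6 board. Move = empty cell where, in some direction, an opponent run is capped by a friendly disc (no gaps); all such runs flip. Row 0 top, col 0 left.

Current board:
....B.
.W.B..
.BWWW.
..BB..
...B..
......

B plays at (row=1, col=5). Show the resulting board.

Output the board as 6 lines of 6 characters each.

Place B at (1,5); scan 8 dirs for brackets.
Dir NW: first cell 'B' (not opp) -> no flip
Dir N: first cell '.' (not opp) -> no flip
Dir NE: edge -> no flip
Dir W: first cell '.' (not opp) -> no flip
Dir E: edge -> no flip
Dir SW: opp run (2,4) capped by B -> flip
Dir S: first cell '.' (not opp) -> no flip
Dir SE: edge -> no flip
All flips: (2,4)

Answer: ....B.
.W.B.B
.BWWB.
..BB..
...B..
......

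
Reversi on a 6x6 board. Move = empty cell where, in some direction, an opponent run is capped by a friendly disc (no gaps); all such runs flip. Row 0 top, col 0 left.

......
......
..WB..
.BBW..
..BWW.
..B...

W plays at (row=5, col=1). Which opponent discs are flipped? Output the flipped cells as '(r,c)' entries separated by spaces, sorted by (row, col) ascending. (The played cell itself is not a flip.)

Answer: (4,2)

Derivation:
Dir NW: first cell '.' (not opp) -> no flip
Dir N: first cell '.' (not opp) -> no flip
Dir NE: opp run (4,2) capped by W -> flip
Dir W: first cell '.' (not opp) -> no flip
Dir E: opp run (5,2), next='.' -> no flip
Dir SW: edge -> no flip
Dir S: edge -> no flip
Dir SE: edge -> no flip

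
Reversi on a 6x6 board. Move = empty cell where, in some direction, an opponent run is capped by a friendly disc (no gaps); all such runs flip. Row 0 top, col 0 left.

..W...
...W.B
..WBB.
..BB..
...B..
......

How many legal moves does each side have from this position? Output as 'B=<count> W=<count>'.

Answer: B=4 W=5

Derivation:
-- B to move --
(0,1): no bracket -> illegal
(0,3): flips 1 -> legal
(0,4): no bracket -> illegal
(1,1): flips 1 -> legal
(1,2): flips 1 -> legal
(1,4): no bracket -> illegal
(2,1): flips 1 -> legal
(3,1): no bracket -> illegal
B mobility = 4
-- W to move --
(0,4): no bracket -> illegal
(0,5): no bracket -> illegal
(1,2): no bracket -> illegal
(1,4): no bracket -> illegal
(2,1): no bracket -> illegal
(2,5): flips 2 -> legal
(3,1): no bracket -> illegal
(3,4): no bracket -> illegal
(3,5): flips 1 -> legal
(4,1): no bracket -> illegal
(4,2): flips 1 -> legal
(4,4): flips 1 -> legal
(5,2): no bracket -> illegal
(5,3): flips 3 -> legal
(5,4): no bracket -> illegal
W mobility = 5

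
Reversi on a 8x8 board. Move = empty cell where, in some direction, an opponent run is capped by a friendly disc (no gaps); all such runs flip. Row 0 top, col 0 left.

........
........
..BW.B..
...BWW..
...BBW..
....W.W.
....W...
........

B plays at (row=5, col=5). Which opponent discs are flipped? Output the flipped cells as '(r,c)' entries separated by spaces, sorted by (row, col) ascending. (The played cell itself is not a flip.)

Answer: (3,5) (4,5)

Derivation:
Dir NW: first cell 'B' (not opp) -> no flip
Dir N: opp run (4,5) (3,5) capped by B -> flip
Dir NE: first cell '.' (not opp) -> no flip
Dir W: opp run (5,4), next='.' -> no flip
Dir E: opp run (5,6), next='.' -> no flip
Dir SW: opp run (6,4), next='.' -> no flip
Dir S: first cell '.' (not opp) -> no flip
Dir SE: first cell '.' (not opp) -> no flip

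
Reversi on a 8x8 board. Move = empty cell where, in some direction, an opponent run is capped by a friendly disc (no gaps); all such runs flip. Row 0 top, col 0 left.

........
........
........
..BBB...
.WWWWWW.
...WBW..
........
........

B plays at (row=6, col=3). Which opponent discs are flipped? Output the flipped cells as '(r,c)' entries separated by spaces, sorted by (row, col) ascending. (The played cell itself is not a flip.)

Answer: (4,3) (5,3)

Derivation:
Dir NW: first cell '.' (not opp) -> no flip
Dir N: opp run (5,3) (4,3) capped by B -> flip
Dir NE: first cell 'B' (not opp) -> no flip
Dir W: first cell '.' (not opp) -> no flip
Dir E: first cell '.' (not opp) -> no flip
Dir SW: first cell '.' (not opp) -> no flip
Dir S: first cell '.' (not opp) -> no flip
Dir SE: first cell '.' (not opp) -> no flip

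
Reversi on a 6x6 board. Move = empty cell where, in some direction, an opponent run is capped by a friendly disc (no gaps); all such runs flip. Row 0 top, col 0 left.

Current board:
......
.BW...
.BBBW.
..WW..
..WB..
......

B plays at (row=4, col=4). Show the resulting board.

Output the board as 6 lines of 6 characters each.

Place B at (4,4); scan 8 dirs for brackets.
Dir NW: opp run (3,3) capped by B -> flip
Dir N: first cell '.' (not opp) -> no flip
Dir NE: first cell '.' (not opp) -> no flip
Dir W: first cell 'B' (not opp) -> no flip
Dir E: first cell '.' (not opp) -> no flip
Dir SW: first cell '.' (not opp) -> no flip
Dir S: first cell '.' (not opp) -> no flip
Dir SE: first cell '.' (not opp) -> no flip
All flips: (3,3)

Answer: ......
.BW...
.BBBW.
..WB..
..WBB.
......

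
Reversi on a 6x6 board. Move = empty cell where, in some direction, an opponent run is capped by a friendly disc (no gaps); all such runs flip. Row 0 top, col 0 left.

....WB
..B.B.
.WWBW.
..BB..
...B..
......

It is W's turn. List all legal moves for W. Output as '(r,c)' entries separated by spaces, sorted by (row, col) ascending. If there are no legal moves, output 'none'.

Answer: (0,2) (0,3) (4,2) (4,4) (5,4)

Derivation:
(0,1): no bracket -> illegal
(0,2): flips 1 -> legal
(0,3): flips 1 -> legal
(1,1): no bracket -> illegal
(1,3): no bracket -> illegal
(1,5): no bracket -> illegal
(2,5): no bracket -> illegal
(3,1): no bracket -> illegal
(3,4): no bracket -> illegal
(4,1): no bracket -> illegal
(4,2): flips 2 -> legal
(4,4): flips 1 -> legal
(5,2): no bracket -> illegal
(5,3): no bracket -> illegal
(5,4): flips 2 -> legal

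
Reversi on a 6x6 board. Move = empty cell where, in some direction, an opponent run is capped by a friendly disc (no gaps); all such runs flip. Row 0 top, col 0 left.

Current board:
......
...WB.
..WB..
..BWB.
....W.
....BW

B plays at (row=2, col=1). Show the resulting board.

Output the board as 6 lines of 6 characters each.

Answer: ......
...WB.
.BBB..
..BWB.
....W.
....BW

Derivation:
Place B at (2,1); scan 8 dirs for brackets.
Dir NW: first cell '.' (not opp) -> no flip
Dir N: first cell '.' (not opp) -> no flip
Dir NE: first cell '.' (not opp) -> no flip
Dir W: first cell '.' (not opp) -> no flip
Dir E: opp run (2,2) capped by B -> flip
Dir SW: first cell '.' (not opp) -> no flip
Dir S: first cell '.' (not opp) -> no flip
Dir SE: first cell 'B' (not opp) -> no flip
All flips: (2,2)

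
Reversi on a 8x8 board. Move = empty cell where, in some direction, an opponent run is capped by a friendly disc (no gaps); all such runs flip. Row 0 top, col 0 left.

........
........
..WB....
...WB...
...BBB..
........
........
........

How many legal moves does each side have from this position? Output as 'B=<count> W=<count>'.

Answer: B=3 W=5

Derivation:
-- B to move --
(1,1): flips 2 -> legal
(1,2): no bracket -> illegal
(1,3): no bracket -> illegal
(2,1): flips 1 -> legal
(2,4): no bracket -> illegal
(3,1): no bracket -> illegal
(3,2): flips 1 -> legal
(4,2): no bracket -> illegal
B mobility = 3
-- W to move --
(1,2): no bracket -> illegal
(1,3): flips 1 -> legal
(1,4): no bracket -> illegal
(2,4): flips 1 -> legal
(2,5): no bracket -> illegal
(3,2): no bracket -> illegal
(3,5): flips 1 -> legal
(3,6): no bracket -> illegal
(4,2): no bracket -> illegal
(4,6): no bracket -> illegal
(5,2): no bracket -> illegal
(5,3): flips 1 -> legal
(5,4): no bracket -> illegal
(5,5): flips 1 -> legal
(5,6): no bracket -> illegal
W mobility = 5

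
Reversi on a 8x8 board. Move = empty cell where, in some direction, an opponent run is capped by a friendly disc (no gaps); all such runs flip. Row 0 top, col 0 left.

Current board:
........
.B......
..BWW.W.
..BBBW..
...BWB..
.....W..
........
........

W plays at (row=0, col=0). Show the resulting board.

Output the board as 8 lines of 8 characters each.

Answer: W.......
.W......
..WWW.W.
..BWBW..
...BWB..
.....W..
........
........

Derivation:
Place W at (0,0); scan 8 dirs for brackets.
Dir NW: edge -> no flip
Dir N: edge -> no flip
Dir NE: edge -> no flip
Dir W: edge -> no flip
Dir E: first cell '.' (not opp) -> no flip
Dir SW: edge -> no flip
Dir S: first cell '.' (not opp) -> no flip
Dir SE: opp run (1,1) (2,2) (3,3) capped by W -> flip
All flips: (1,1) (2,2) (3,3)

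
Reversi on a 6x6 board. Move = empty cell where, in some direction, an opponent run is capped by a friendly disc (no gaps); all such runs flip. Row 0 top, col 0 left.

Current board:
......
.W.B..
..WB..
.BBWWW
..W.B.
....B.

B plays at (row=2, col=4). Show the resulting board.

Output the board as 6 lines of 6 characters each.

Answer: ......
.W.B..
..WBB.
.BBWBW
..W.B.
....B.

Derivation:
Place B at (2,4); scan 8 dirs for brackets.
Dir NW: first cell 'B' (not opp) -> no flip
Dir N: first cell '.' (not opp) -> no flip
Dir NE: first cell '.' (not opp) -> no flip
Dir W: first cell 'B' (not opp) -> no flip
Dir E: first cell '.' (not opp) -> no flip
Dir SW: opp run (3,3) (4,2), next='.' -> no flip
Dir S: opp run (3,4) capped by B -> flip
Dir SE: opp run (3,5), next=edge -> no flip
All flips: (3,4)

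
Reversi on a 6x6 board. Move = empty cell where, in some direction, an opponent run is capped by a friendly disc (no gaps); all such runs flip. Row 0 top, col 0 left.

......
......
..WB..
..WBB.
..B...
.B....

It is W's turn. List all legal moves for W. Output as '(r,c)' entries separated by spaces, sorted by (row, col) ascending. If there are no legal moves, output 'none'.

Answer: (1,4) (2,4) (3,5) (4,4) (5,2)

Derivation:
(1,2): no bracket -> illegal
(1,3): no bracket -> illegal
(1,4): flips 1 -> legal
(2,4): flips 1 -> legal
(2,5): no bracket -> illegal
(3,1): no bracket -> illegal
(3,5): flips 2 -> legal
(4,0): no bracket -> illegal
(4,1): no bracket -> illegal
(4,3): no bracket -> illegal
(4,4): flips 1 -> legal
(4,5): no bracket -> illegal
(5,0): no bracket -> illegal
(5,2): flips 1 -> legal
(5,3): no bracket -> illegal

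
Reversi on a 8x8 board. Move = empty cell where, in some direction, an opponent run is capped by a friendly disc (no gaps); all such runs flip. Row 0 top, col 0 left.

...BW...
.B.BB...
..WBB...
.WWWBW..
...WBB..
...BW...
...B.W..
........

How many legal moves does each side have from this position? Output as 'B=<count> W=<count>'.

-- B to move --
(0,5): flips 1 -> legal
(1,2): no bracket -> illegal
(1,5): no bracket -> illegal
(2,0): no bracket -> illegal
(2,1): flips 1 -> legal
(2,5): flips 1 -> legal
(2,6): flips 1 -> legal
(3,0): flips 3 -> legal
(3,6): flips 1 -> legal
(4,0): flips 2 -> legal
(4,1): flips 1 -> legal
(4,2): flips 2 -> legal
(4,6): flips 1 -> legal
(5,2): flips 1 -> legal
(5,5): flips 1 -> legal
(5,6): no bracket -> illegal
(6,4): flips 1 -> legal
(6,6): no bracket -> illegal
(7,4): no bracket -> illegal
(7,5): no bracket -> illegal
(7,6): no bracket -> illegal
B mobility = 13
-- W to move --
(0,0): flips 1 -> legal
(0,1): no bracket -> illegal
(0,2): flips 3 -> legal
(0,5): flips 2 -> legal
(1,0): no bracket -> illegal
(1,2): no bracket -> illegal
(1,5): flips 1 -> legal
(2,0): no bracket -> illegal
(2,1): no bracket -> illegal
(2,5): flips 3 -> legal
(3,6): flips 1 -> legal
(4,2): no bracket -> illegal
(4,6): flips 2 -> legal
(5,2): flips 1 -> legal
(5,5): flips 2 -> legal
(5,6): no bracket -> illegal
(6,2): flips 2 -> legal
(6,4): no bracket -> illegal
(7,2): flips 1 -> legal
(7,3): flips 2 -> legal
(7,4): no bracket -> illegal
W mobility = 12

Answer: B=13 W=12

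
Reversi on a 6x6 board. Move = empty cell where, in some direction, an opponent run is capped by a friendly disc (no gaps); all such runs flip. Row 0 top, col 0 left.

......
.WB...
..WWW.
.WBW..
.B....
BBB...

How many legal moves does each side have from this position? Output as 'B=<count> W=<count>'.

-- B to move --
(0,0): no bracket -> illegal
(0,1): no bracket -> illegal
(0,2): no bracket -> illegal
(1,0): flips 1 -> legal
(1,3): no bracket -> illegal
(1,4): flips 1 -> legal
(1,5): no bracket -> illegal
(2,0): no bracket -> illegal
(2,1): flips 1 -> legal
(2,5): no bracket -> illegal
(3,0): flips 1 -> legal
(3,4): flips 2 -> legal
(3,5): no bracket -> illegal
(4,0): no bracket -> illegal
(4,2): no bracket -> illegal
(4,3): no bracket -> illegal
(4,4): no bracket -> illegal
B mobility = 5
-- W to move --
(0,1): flips 1 -> legal
(0,2): flips 1 -> legal
(0,3): no bracket -> illegal
(1,3): flips 1 -> legal
(2,1): no bracket -> illegal
(3,0): no bracket -> illegal
(4,0): no bracket -> illegal
(4,2): flips 1 -> legal
(4,3): no bracket -> illegal
(5,3): no bracket -> illegal
W mobility = 4

Answer: B=5 W=4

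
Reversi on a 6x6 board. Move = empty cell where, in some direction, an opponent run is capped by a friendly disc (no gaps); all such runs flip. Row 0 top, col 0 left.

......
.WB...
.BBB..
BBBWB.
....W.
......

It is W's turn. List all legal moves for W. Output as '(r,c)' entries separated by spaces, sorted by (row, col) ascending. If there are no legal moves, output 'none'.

Answer: (1,3) (2,4) (3,5) (4,1)

Derivation:
(0,1): no bracket -> illegal
(0,2): no bracket -> illegal
(0,3): no bracket -> illegal
(1,0): no bracket -> illegal
(1,3): flips 2 -> legal
(1,4): no bracket -> illegal
(2,0): no bracket -> illegal
(2,4): flips 1 -> legal
(2,5): no bracket -> illegal
(3,5): flips 1 -> legal
(4,0): no bracket -> illegal
(4,1): flips 2 -> legal
(4,2): no bracket -> illegal
(4,3): no bracket -> illegal
(4,5): no bracket -> illegal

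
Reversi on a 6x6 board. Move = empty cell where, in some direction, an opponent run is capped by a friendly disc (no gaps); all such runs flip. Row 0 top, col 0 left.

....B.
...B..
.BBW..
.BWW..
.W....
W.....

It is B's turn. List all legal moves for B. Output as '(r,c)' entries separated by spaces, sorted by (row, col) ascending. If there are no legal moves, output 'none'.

(1,2): no bracket -> illegal
(1,4): no bracket -> illegal
(2,4): flips 1 -> legal
(3,0): no bracket -> illegal
(3,4): flips 2 -> legal
(4,0): no bracket -> illegal
(4,2): flips 1 -> legal
(4,3): flips 3 -> legal
(4,4): flips 1 -> legal
(5,1): flips 1 -> legal
(5,2): no bracket -> illegal

Answer: (2,4) (3,4) (4,2) (4,3) (4,4) (5,1)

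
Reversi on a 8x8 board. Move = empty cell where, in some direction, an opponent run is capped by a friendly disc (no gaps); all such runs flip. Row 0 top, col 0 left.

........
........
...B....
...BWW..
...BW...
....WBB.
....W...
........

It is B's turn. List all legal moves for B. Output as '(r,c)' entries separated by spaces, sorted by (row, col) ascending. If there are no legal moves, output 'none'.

Answer: (2,5) (3,6) (4,5) (5,3) (6,5) (7,3)

Derivation:
(2,4): no bracket -> illegal
(2,5): flips 1 -> legal
(2,6): no bracket -> illegal
(3,6): flips 2 -> legal
(4,5): flips 2 -> legal
(4,6): no bracket -> illegal
(5,3): flips 1 -> legal
(6,3): no bracket -> illegal
(6,5): flips 1 -> legal
(7,3): flips 1 -> legal
(7,4): no bracket -> illegal
(7,5): no bracket -> illegal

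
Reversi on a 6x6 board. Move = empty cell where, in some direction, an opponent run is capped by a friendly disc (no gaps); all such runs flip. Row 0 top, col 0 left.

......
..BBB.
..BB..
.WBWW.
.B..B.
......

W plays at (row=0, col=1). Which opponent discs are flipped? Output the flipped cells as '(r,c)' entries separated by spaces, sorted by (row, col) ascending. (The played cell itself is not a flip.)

Answer: (1,2) (2,3)

Derivation:
Dir NW: edge -> no flip
Dir N: edge -> no flip
Dir NE: edge -> no flip
Dir W: first cell '.' (not opp) -> no flip
Dir E: first cell '.' (not opp) -> no flip
Dir SW: first cell '.' (not opp) -> no flip
Dir S: first cell '.' (not opp) -> no flip
Dir SE: opp run (1,2) (2,3) capped by W -> flip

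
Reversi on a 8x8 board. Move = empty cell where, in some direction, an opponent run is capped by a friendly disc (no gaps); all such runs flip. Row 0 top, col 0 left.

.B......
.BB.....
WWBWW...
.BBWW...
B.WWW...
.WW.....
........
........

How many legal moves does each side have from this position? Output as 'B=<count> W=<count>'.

-- B to move --
(1,0): flips 1 -> legal
(1,3): no bracket -> illegal
(1,4): flips 1 -> legal
(1,5): no bracket -> illegal
(2,5): flips 2 -> legal
(3,0): flips 1 -> legal
(3,5): flips 2 -> legal
(4,1): no bracket -> illegal
(4,5): flips 2 -> legal
(5,0): no bracket -> illegal
(5,3): flips 1 -> legal
(5,4): flips 1 -> legal
(5,5): flips 2 -> legal
(6,0): no bracket -> illegal
(6,1): no bracket -> illegal
(6,2): flips 3 -> legal
(6,3): no bracket -> illegal
B mobility = 10
-- W to move --
(0,0): flips 2 -> legal
(0,2): flips 4 -> legal
(0,3): flips 1 -> legal
(1,0): no bracket -> illegal
(1,3): no bracket -> illegal
(3,0): flips 2 -> legal
(4,1): flips 2 -> legal
(5,0): no bracket -> illegal
W mobility = 5

Answer: B=10 W=5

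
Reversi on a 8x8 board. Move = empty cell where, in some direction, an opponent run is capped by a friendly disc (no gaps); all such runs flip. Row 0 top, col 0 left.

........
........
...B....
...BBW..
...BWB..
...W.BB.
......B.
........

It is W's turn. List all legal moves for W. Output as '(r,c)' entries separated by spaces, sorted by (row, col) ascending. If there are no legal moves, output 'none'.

Answer: (1,3) (2,2) (2,4) (3,2) (4,2) (4,6) (6,5) (7,7)

Derivation:
(1,2): no bracket -> illegal
(1,3): flips 3 -> legal
(1,4): no bracket -> illegal
(2,2): flips 1 -> legal
(2,4): flips 1 -> legal
(2,5): no bracket -> illegal
(3,2): flips 2 -> legal
(3,6): no bracket -> illegal
(4,2): flips 1 -> legal
(4,6): flips 1 -> legal
(4,7): no bracket -> illegal
(5,2): no bracket -> illegal
(5,4): no bracket -> illegal
(5,7): no bracket -> illegal
(6,4): no bracket -> illegal
(6,5): flips 2 -> legal
(6,7): no bracket -> illegal
(7,5): no bracket -> illegal
(7,6): no bracket -> illegal
(7,7): flips 2 -> legal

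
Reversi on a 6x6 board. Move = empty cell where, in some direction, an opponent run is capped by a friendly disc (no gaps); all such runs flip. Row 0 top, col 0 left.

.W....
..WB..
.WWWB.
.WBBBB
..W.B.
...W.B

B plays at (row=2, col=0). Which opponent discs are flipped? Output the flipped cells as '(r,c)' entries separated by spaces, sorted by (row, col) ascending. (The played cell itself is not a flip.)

Answer: (2,1) (2,2) (2,3)

Derivation:
Dir NW: edge -> no flip
Dir N: first cell '.' (not opp) -> no flip
Dir NE: first cell '.' (not opp) -> no flip
Dir W: edge -> no flip
Dir E: opp run (2,1) (2,2) (2,3) capped by B -> flip
Dir SW: edge -> no flip
Dir S: first cell '.' (not opp) -> no flip
Dir SE: opp run (3,1) (4,2) (5,3), next=edge -> no flip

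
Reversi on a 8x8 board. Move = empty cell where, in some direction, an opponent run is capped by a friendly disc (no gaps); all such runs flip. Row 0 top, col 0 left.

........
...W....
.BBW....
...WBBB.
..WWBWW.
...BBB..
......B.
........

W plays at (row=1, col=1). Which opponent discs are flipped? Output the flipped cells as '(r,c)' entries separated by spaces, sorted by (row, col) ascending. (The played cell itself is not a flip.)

Answer: (2,2)

Derivation:
Dir NW: first cell '.' (not opp) -> no flip
Dir N: first cell '.' (not opp) -> no flip
Dir NE: first cell '.' (not opp) -> no flip
Dir W: first cell '.' (not opp) -> no flip
Dir E: first cell '.' (not opp) -> no flip
Dir SW: first cell '.' (not opp) -> no flip
Dir S: opp run (2,1), next='.' -> no flip
Dir SE: opp run (2,2) capped by W -> flip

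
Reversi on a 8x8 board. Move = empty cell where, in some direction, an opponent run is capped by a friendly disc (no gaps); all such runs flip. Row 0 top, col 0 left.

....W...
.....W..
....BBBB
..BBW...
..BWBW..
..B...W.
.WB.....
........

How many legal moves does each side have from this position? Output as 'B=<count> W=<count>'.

Answer: B=8 W=11

Derivation:
-- B to move --
(0,3): no bracket -> illegal
(0,5): flips 1 -> legal
(0,6): flips 1 -> legal
(1,3): no bracket -> illegal
(1,4): no bracket -> illegal
(1,6): no bracket -> illegal
(2,3): no bracket -> illegal
(3,5): flips 1 -> legal
(3,6): no bracket -> illegal
(4,6): flips 1 -> legal
(4,7): no bracket -> illegal
(5,0): no bracket -> illegal
(5,1): no bracket -> illegal
(5,3): flips 1 -> legal
(5,4): flips 1 -> legal
(5,5): no bracket -> illegal
(5,7): no bracket -> illegal
(6,0): flips 1 -> legal
(6,5): no bracket -> illegal
(6,6): no bracket -> illegal
(6,7): no bracket -> illegal
(7,0): flips 1 -> legal
(7,1): no bracket -> illegal
(7,2): no bracket -> illegal
B mobility = 8
-- W to move --
(1,3): no bracket -> illegal
(1,4): flips 1 -> legal
(1,6): flips 1 -> legal
(1,7): no bracket -> illegal
(2,1): flips 1 -> legal
(2,2): no bracket -> illegal
(2,3): flips 1 -> legal
(3,1): flips 2 -> legal
(3,5): flips 1 -> legal
(3,6): no bracket -> illegal
(3,7): flips 1 -> legal
(4,1): flips 1 -> legal
(5,1): flips 3 -> legal
(5,3): no bracket -> illegal
(5,4): flips 1 -> legal
(5,5): no bracket -> illegal
(6,3): flips 1 -> legal
(7,1): no bracket -> illegal
(7,2): no bracket -> illegal
(7,3): no bracket -> illegal
W mobility = 11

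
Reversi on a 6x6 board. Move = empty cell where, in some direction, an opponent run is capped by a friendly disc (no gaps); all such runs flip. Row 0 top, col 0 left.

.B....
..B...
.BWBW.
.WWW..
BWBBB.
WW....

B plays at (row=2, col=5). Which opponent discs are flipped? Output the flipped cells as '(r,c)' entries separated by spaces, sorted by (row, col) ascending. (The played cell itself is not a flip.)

Answer: (2,4)

Derivation:
Dir NW: first cell '.' (not opp) -> no flip
Dir N: first cell '.' (not opp) -> no flip
Dir NE: edge -> no flip
Dir W: opp run (2,4) capped by B -> flip
Dir E: edge -> no flip
Dir SW: first cell '.' (not opp) -> no flip
Dir S: first cell '.' (not opp) -> no flip
Dir SE: edge -> no flip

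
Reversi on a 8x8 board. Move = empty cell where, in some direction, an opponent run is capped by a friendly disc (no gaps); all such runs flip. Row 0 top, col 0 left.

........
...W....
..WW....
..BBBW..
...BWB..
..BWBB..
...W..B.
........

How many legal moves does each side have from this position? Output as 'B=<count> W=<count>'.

Answer: B=9 W=11

Derivation:
-- B to move --
(0,2): no bracket -> illegal
(0,3): flips 2 -> legal
(0,4): no bracket -> illegal
(1,1): flips 1 -> legal
(1,2): flips 2 -> legal
(1,4): flips 1 -> legal
(2,1): no bracket -> illegal
(2,4): no bracket -> illegal
(2,5): flips 1 -> legal
(2,6): no bracket -> illegal
(3,1): no bracket -> illegal
(3,6): flips 1 -> legal
(4,2): no bracket -> illegal
(4,6): no bracket -> illegal
(6,2): no bracket -> illegal
(6,4): no bracket -> illegal
(7,2): flips 1 -> legal
(7,3): flips 2 -> legal
(7,4): flips 1 -> legal
B mobility = 9
-- W to move --
(2,1): no bracket -> illegal
(2,4): flips 1 -> legal
(2,5): no bracket -> illegal
(3,1): flips 3 -> legal
(3,6): flips 2 -> legal
(4,1): flips 2 -> legal
(4,2): flips 2 -> legal
(4,6): flips 1 -> legal
(5,1): flips 1 -> legal
(5,6): flips 4 -> legal
(5,7): no bracket -> illegal
(6,1): no bracket -> illegal
(6,2): no bracket -> illegal
(6,4): flips 1 -> legal
(6,5): flips 2 -> legal
(6,7): no bracket -> illegal
(7,5): no bracket -> illegal
(7,6): no bracket -> illegal
(7,7): flips 2 -> legal
W mobility = 11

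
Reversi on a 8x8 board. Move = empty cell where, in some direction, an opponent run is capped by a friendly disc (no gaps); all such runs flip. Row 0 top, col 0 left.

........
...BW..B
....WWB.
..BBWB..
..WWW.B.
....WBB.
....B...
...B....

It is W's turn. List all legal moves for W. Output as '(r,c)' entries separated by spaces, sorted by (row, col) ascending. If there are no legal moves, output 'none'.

(0,2): flips 1 -> legal
(0,3): no bracket -> illegal
(0,4): no bracket -> illegal
(0,6): no bracket -> illegal
(0,7): no bracket -> illegal
(1,2): flips 1 -> legal
(1,5): no bracket -> illegal
(1,6): no bracket -> illegal
(2,1): flips 1 -> legal
(2,2): flips 2 -> legal
(2,3): flips 1 -> legal
(2,7): flips 1 -> legal
(3,1): flips 2 -> legal
(3,6): flips 1 -> legal
(3,7): no bracket -> illegal
(4,1): no bracket -> illegal
(4,5): flips 1 -> legal
(4,7): no bracket -> illegal
(5,3): no bracket -> illegal
(5,7): flips 4 -> legal
(6,2): no bracket -> illegal
(6,3): no bracket -> illegal
(6,5): no bracket -> illegal
(6,6): flips 1 -> legal
(6,7): no bracket -> illegal
(7,2): no bracket -> illegal
(7,4): flips 1 -> legal
(7,5): no bracket -> illegal

Answer: (0,2) (1,2) (2,1) (2,2) (2,3) (2,7) (3,1) (3,6) (4,5) (5,7) (6,6) (7,4)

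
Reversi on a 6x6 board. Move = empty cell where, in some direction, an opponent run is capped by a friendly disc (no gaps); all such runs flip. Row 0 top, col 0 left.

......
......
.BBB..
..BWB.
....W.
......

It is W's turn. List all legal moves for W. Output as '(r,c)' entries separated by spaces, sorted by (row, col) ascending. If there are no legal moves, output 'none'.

(1,0): no bracket -> illegal
(1,1): flips 1 -> legal
(1,2): no bracket -> illegal
(1,3): flips 1 -> legal
(1,4): no bracket -> illegal
(2,0): no bracket -> illegal
(2,4): flips 1 -> legal
(2,5): no bracket -> illegal
(3,0): no bracket -> illegal
(3,1): flips 1 -> legal
(3,5): flips 1 -> legal
(4,1): no bracket -> illegal
(4,2): no bracket -> illegal
(4,3): no bracket -> illegal
(4,5): no bracket -> illegal

Answer: (1,1) (1,3) (2,4) (3,1) (3,5)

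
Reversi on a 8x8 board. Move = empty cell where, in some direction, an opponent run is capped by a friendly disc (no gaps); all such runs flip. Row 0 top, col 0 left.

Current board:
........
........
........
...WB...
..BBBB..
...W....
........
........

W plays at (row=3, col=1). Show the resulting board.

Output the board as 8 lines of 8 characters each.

Answer: ........
........
........
.W.WB...
..WBBB..
...W....
........
........

Derivation:
Place W at (3,1); scan 8 dirs for brackets.
Dir NW: first cell '.' (not opp) -> no flip
Dir N: first cell '.' (not opp) -> no flip
Dir NE: first cell '.' (not opp) -> no flip
Dir W: first cell '.' (not opp) -> no flip
Dir E: first cell '.' (not opp) -> no flip
Dir SW: first cell '.' (not opp) -> no flip
Dir S: first cell '.' (not opp) -> no flip
Dir SE: opp run (4,2) capped by W -> flip
All flips: (4,2)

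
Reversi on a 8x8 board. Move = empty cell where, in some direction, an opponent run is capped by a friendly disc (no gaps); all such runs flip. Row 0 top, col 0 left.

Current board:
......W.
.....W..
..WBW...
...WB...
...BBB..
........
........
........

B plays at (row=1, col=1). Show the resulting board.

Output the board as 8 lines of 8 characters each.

Place B at (1,1); scan 8 dirs for brackets.
Dir NW: first cell '.' (not opp) -> no flip
Dir N: first cell '.' (not opp) -> no flip
Dir NE: first cell '.' (not opp) -> no flip
Dir W: first cell '.' (not opp) -> no flip
Dir E: first cell '.' (not opp) -> no flip
Dir SW: first cell '.' (not opp) -> no flip
Dir S: first cell '.' (not opp) -> no flip
Dir SE: opp run (2,2) (3,3) capped by B -> flip
All flips: (2,2) (3,3)

Answer: ......W.
.B...W..
..BBW...
...BB...
...BBB..
........
........
........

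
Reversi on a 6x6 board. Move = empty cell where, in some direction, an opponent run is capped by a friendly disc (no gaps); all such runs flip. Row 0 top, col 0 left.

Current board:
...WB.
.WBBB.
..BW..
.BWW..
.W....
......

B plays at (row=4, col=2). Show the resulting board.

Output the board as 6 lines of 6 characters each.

Place B at (4,2); scan 8 dirs for brackets.
Dir NW: first cell 'B' (not opp) -> no flip
Dir N: opp run (3,2) capped by B -> flip
Dir NE: opp run (3,3), next='.' -> no flip
Dir W: opp run (4,1), next='.' -> no flip
Dir E: first cell '.' (not opp) -> no flip
Dir SW: first cell '.' (not opp) -> no flip
Dir S: first cell '.' (not opp) -> no flip
Dir SE: first cell '.' (not opp) -> no flip
All flips: (3,2)

Answer: ...WB.
.WBBB.
..BW..
.BBW..
.WB...
......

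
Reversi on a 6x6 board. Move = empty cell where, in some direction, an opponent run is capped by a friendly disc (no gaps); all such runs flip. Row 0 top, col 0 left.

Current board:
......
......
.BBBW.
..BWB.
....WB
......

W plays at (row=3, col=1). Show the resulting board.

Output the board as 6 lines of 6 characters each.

Answer: ......
......
.BBBW.
.WWWB.
....WB
......

Derivation:
Place W at (3,1); scan 8 dirs for brackets.
Dir NW: first cell '.' (not opp) -> no flip
Dir N: opp run (2,1), next='.' -> no flip
Dir NE: opp run (2,2), next='.' -> no flip
Dir W: first cell '.' (not opp) -> no flip
Dir E: opp run (3,2) capped by W -> flip
Dir SW: first cell '.' (not opp) -> no flip
Dir S: first cell '.' (not opp) -> no flip
Dir SE: first cell '.' (not opp) -> no flip
All flips: (3,2)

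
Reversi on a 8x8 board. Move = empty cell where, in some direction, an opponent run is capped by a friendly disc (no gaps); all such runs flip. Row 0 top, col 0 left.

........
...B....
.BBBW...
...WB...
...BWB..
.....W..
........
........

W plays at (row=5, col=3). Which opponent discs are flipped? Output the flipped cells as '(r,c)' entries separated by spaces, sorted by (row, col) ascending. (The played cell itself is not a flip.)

Dir NW: first cell '.' (not opp) -> no flip
Dir N: opp run (4,3) capped by W -> flip
Dir NE: first cell 'W' (not opp) -> no flip
Dir W: first cell '.' (not opp) -> no flip
Dir E: first cell '.' (not opp) -> no flip
Dir SW: first cell '.' (not opp) -> no flip
Dir S: first cell '.' (not opp) -> no flip
Dir SE: first cell '.' (not opp) -> no flip

Answer: (4,3)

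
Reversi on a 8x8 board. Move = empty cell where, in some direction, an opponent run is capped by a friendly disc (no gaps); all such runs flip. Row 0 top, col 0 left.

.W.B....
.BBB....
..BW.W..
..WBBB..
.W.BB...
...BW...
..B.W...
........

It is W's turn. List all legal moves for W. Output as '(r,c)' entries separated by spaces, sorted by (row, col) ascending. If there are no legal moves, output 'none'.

(0,0): no bracket -> illegal
(0,2): flips 2 -> legal
(0,4): no bracket -> illegal
(1,0): no bracket -> illegal
(1,4): no bracket -> illegal
(2,0): no bracket -> illegal
(2,1): flips 2 -> legal
(2,4): flips 2 -> legal
(2,6): no bracket -> illegal
(3,1): no bracket -> illegal
(3,6): flips 3 -> legal
(4,2): flips 1 -> legal
(4,5): flips 2 -> legal
(4,6): no bracket -> illegal
(5,1): no bracket -> illegal
(5,2): flips 3 -> legal
(5,5): no bracket -> illegal
(6,1): no bracket -> illegal
(6,3): flips 3 -> legal
(7,1): no bracket -> illegal
(7,2): no bracket -> illegal
(7,3): no bracket -> illegal

Answer: (0,2) (2,1) (2,4) (3,6) (4,2) (4,5) (5,2) (6,3)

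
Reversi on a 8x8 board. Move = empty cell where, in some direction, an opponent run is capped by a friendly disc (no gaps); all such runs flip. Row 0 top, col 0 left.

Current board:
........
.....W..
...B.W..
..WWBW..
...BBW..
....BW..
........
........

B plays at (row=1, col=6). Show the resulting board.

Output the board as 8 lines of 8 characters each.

Answer: ........
.....WB.
...B.B..
..WWBW..
...BBW..
....BW..
........
........

Derivation:
Place B at (1,6); scan 8 dirs for brackets.
Dir NW: first cell '.' (not opp) -> no flip
Dir N: first cell '.' (not opp) -> no flip
Dir NE: first cell '.' (not opp) -> no flip
Dir W: opp run (1,5), next='.' -> no flip
Dir E: first cell '.' (not opp) -> no flip
Dir SW: opp run (2,5) capped by B -> flip
Dir S: first cell '.' (not opp) -> no flip
Dir SE: first cell '.' (not opp) -> no flip
All flips: (2,5)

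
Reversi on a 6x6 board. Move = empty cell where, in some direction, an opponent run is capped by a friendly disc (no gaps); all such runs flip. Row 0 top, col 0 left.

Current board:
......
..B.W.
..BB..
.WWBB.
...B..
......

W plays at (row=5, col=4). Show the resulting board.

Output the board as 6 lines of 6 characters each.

Place W at (5,4); scan 8 dirs for brackets.
Dir NW: opp run (4,3) capped by W -> flip
Dir N: first cell '.' (not opp) -> no flip
Dir NE: first cell '.' (not opp) -> no flip
Dir W: first cell '.' (not opp) -> no flip
Dir E: first cell '.' (not opp) -> no flip
Dir SW: edge -> no flip
Dir S: edge -> no flip
Dir SE: edge -> no flip
All flips: (4,3)

Answer: ......
..B.W.
..BB..
.WWBB.
...W..
....W.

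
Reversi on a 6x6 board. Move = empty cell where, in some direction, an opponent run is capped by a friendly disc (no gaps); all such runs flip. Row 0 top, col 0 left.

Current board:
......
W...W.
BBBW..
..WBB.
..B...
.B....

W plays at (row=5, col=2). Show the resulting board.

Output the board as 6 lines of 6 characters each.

Answer: ......
W...W.
BBBW..
..WBB.
..W...
.BW...

Derivation:
Place W at (5,2); scan 8 dirs for brackets.
Dir NW: first cell '.' (not opp) -> no flip
Dir N: opp run (4,2) capped by W -> flip
Dir NE: first cell '.' (not opp) -> no flip
Dir W: opp run (5,1), next='.' -> no flip
Dir E: first cell '.' (not opp) -> no flip
Dir SW: edge -> no flip
Dir S: edge -> no flip
Dir SE: edge -> no flip
All flips: (4,2)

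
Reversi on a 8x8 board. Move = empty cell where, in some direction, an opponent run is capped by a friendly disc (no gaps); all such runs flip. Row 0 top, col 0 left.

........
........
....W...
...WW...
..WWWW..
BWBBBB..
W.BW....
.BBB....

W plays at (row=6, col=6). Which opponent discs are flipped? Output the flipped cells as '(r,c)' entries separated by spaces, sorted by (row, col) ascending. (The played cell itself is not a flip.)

Answer: (5,5)

Derivation:
Dir NW: opp run (5,5) capped by W -> flip
Dir N: first cell '.' (not opp) -> no flip
Dir NE: first cell '.' (not opp) -> no flip
Dir W: first cell '.' (not opp) -> no flip
Dir E: first cell '.' (not opp) -> no flip
Dir SW: first cell '.' (not opp) -> no flip
Dir S: first cell '.' (not opp) -> no flip
Dir SE: first cell '.' (not opp) -> no flip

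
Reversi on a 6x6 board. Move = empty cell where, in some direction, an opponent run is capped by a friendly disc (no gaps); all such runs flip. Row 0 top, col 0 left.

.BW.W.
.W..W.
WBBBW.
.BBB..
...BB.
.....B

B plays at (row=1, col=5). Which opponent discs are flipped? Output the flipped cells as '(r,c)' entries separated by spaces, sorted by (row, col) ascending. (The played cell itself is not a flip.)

Answer: (2,4)

Derivation:
Dir NW: opp run (0,4), next=edge -> no flip
Dir N: first cell '.' (not opp) -> no flip
Dir NE: edge -> no flip
Dir W: opp run (1,4), next='.' -> no flip
Dir E: edge -> no flip
Dir SW: opp run (2,4) capped by B -> flip
Dir S: first cell '.' (not opp) -> no flip
Dir SE: edge -> no flip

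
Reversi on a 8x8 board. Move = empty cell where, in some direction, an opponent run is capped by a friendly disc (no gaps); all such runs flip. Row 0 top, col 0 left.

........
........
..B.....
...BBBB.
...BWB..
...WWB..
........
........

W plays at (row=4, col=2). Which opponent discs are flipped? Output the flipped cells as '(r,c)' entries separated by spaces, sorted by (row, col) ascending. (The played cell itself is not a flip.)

Dir NW: first cell '.' (not opp) -> no flip
Dir N: first cell '.' (not opp) -> no flip
Dir NE: opp run (3,3), next='.' -> no flip
Dir W: first cell '.' (not opp) -> no flip
Dir E: opp run (4,3) capped by W -> flip
Dir SW: first cell '.' (not opp) -> no flip
Dir S: first cell '.' (not opp) -> no flip
Dir SE: first cell 'W' (not opp) -> no flip

Answer: (4,3)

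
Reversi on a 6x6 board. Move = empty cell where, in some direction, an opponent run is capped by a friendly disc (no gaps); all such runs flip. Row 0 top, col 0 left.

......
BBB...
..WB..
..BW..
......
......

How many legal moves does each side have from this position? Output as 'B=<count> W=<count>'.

Answer: B=4 W=6

Derivation:
-- B to move --
(1,3): no bracket -> illegal
(2,1): flips 1 -> legal
(2,4): no bracket -> illegal
(3,1): no bracket -> illegal
(3,4): flips 1 -> legal
(4,2): no bracket -> illegal
(4,3): flips 1 -> legal
(4,4): flips 2 -> legal
B mobility = 4
-- W to move --
(0,0): flips 1 -> legal
(0,1): no bracket -> illegal
(0,2): flips 1 -> legal
(0,3): no bracket -> illegal
(1,3): flips 1 -> legal
(1,4): no bracket -> illegal
(2,0): no bracket -> illegal
(2,1): no bracket -> illegal
(2,4): flips 1 -> legal
(3,1): flips 1 -> legal
(3,4): no bracket -> illegal
(4,1): no bracket -> illegal
(4,2): flips 1 -> legal
(4,3): no bracket -> illegal
W mobility = 6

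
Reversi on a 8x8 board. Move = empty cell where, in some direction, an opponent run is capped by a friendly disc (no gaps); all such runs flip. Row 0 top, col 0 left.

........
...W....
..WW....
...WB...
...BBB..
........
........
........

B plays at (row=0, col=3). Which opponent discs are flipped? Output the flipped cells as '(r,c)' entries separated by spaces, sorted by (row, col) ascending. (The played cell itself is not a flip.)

Dir NW: edge -> no flip
Dir N: edge -> no flip
Dir NE: edge -> no flip
Dir W: first cell '.' (not opp) -> no flip
Dir E: first cell '.' (not opp) -> no flip
Dir SW: first cell '.' (not opp) -> no flip
Dir S: opp run (1,3) (2,3) (3,3) capped by B -> flip
Dir SE: first cell '.' (not opp) -> no flip

Answer: (1,3) (2,3) (3,3)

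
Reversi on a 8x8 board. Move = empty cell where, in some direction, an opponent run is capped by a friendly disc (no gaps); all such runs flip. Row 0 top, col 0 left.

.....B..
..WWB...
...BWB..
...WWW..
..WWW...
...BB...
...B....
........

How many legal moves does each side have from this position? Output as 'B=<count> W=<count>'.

-- B to move --
(0,1): flips 1 -> legal
(0,2): no bracket -> illegal
(0,3): flips 1 -> legal
(0,4): no bracket -> illegal
(1,1): flips 2 -> legal
(1,5): no bracket -> illegal
(2,1): no bracket -> illegal
(2,2): no bracket -> illegal
(2,6): flips 2 -> legal
(3,1): flips 1 -> legal
(3,2): flips 1 -> legal
(3,6): no bracket -> illegal
(4,1): no bracket -> illegal
(4,5): flips 2 -> legal
(4,6): no bracket -> illegal
(5,1): no bracket -> illegal
(5,2): flips 2 -> legal
(5,5): no bracket -> illegal
B mobility = 8
-- W to move --
(0,3): no bracket -> illegal
(0,4): flips 1 -> legal
(0,6): no bracket -> illegal
(1,5): flips 2 -> legal
(1,6): flips 1 -> legal
(2,2): flips 1 -> legal
(2,6): flips 1 -> legal
(3,2): no bracket -> illegal
(3,6): no bracket -> illegal
(4,5): no bracket -> illegal
(5,2): no bracket -> illegal
(5,5): no bracket -> illegal
(6,2): flips 1 -> legal
(6,4): flips 2 -> legal
(6,5): flips 1 -> legal
(7,2): no bracket -> illegal
(7,3): flips 2 -> legal
(7,4): no bracket -> illegal
W mobility = 9

Answer: B=8 W=9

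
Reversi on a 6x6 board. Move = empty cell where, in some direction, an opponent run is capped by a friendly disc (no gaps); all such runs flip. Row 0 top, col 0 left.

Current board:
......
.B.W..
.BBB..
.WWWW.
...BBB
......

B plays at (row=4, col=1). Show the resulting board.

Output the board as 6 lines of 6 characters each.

Answer: ......
.B.W..
.BBB..
.BBWW.
.B.BBB
......

Derivation:
Place B at (4,1); scan 8 dirs for brackets.
Dir NW: first cell '.' (not opp) -> no flip
Dir N: opp run (3,1) capped by B -> flip
Dir NE: opp run (3,2) capped by B -> flip
Dir W: first cell '.' (not opp) -> no flip
Dir E: first cell '.' (not opp) -> no flip
Dir SW: first cell '.' (not opp) -> no flip
Dir S: first cell '.' (not opp) -> no flip
Dir SE: first cell '.' (not opp) -> no flip
All flips: (3,1) (3,2)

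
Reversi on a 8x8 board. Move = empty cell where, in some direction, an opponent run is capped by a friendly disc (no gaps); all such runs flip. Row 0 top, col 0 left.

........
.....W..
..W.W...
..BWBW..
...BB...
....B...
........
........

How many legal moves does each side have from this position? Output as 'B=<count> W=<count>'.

Answer: B=6 W=5

Derivation:
-- B to move --
(0,4): no bracket -> illegal
(0,5): no bracket -> illegal
(0,6): no bracket -> illegal
(1,1): flips 2 -> legal
(1,2): flips 1 -> legal
(1,3): no bracket -> illegal
(1,4): flips 1 -> legal
(1,6): no bracket -> illegal
(2,1): no bracket -> illegal
(2,3): flips 1 -> legal
(2,5): no bracket -> illegal
(2,6): flips 1 -> legal
(3,1): no bracket -> illegal
(3,6): flips 1 -> legal
(4,2): no bracket -> illegal
(4,5): no bracket -> illegal
(4,6): no bracket -> illegal
B mobility = 6
-- W to move --
(2,1): no bracket -> illegal
(2,3): no bracket -> illegal
(2,5): no bracket -> illegal
(3,1): flips 1 -> legal
(4,1): no bracket -> illegal
(4,2): flips 1 -> legal
(4,5): no bracket -> illegal
(5,2): no bracket -> illegal
(5,3): flips 2 -> legal
(5,5): flips 1 -> legal
(6,3): no bracket -> illegal
(6,4): flips 3 -> legal
(6,5): no bracket -> illegal
W mobility = 5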